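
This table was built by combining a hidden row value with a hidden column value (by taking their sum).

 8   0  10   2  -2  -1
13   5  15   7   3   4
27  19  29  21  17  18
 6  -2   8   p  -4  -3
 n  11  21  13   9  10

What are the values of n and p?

n = 19, p = 0

The difference between any two rows is the same in every column — this is an addition table with the headers hidden.
Row 5 minus row 1 is 10 − (-1) = 11, so its entry in column 1 is 8 + 11 = 19.
Row 4 minus row 1 is -3 − (-1) = -2, so its entry in column 4 is 2 + (-2) = 0.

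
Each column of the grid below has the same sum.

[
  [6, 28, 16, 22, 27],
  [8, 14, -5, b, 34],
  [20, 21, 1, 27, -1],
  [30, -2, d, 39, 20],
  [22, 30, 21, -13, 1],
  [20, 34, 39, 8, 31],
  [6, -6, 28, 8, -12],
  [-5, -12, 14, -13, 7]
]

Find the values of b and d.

b = 29, d = -7

Columns 2 and 5 both add up to 107, so every column sums to 107.
Column 4: 22 + 27 + 39 − 13 + 8 + 8 − 13 = 78, so the missing entry is 107 − 78 = 29.
Column 3: 16 − 5 + 1 + 21 + 39 + 28 + 14 = 114, so the missing entry is 107 − 114 = -7.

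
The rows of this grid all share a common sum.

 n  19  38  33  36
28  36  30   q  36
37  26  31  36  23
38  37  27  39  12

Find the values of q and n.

q = 23, n = 27

Rows 3 and 4 both add up to 153, so every row sums to 153.
Row 2: 28 + 36 + 30 + 36 = 130, so the missing entry is 153 − 130 = 23.
Row 1: 19 + 38 + 33 + 36 = 126, so the missing entry is 153 − 126 = 27.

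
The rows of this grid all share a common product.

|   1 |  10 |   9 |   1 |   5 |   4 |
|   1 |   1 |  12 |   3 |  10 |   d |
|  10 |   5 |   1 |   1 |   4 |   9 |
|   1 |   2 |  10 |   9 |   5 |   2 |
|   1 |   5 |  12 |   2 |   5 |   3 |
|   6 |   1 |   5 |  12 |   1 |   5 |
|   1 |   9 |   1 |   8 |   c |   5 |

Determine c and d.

Rows 1 and 5 each multiply to 1800, so every row has product 1800.
Row 7: 1×9×1×8×5 = 360, so the missing entry is 1800 ÷ 360 = 5.
Row 2: 1×1×12×3×10 = 360, so the missing entry is 1800 ÷ 360 = 5.

c = 5, d = 5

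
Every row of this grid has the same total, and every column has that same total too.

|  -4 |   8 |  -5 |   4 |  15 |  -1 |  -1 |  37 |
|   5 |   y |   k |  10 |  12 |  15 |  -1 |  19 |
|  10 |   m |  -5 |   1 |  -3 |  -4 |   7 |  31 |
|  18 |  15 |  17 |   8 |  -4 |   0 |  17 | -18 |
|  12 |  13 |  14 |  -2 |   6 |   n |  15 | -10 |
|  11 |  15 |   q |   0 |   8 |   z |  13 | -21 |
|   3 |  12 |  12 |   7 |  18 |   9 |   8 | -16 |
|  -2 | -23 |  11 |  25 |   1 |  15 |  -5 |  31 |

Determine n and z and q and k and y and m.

n = 5, z = 14, q = 13, k = -4, y = -3, m = 16

Rows 1 and 4 both sum to 53, so that's the common total.
Row 3: 10 − 5 + 1 − 3 − 4 + 7 + 31 = 37, so its missing entry is 53 − 37 = 16.
Column 2: 8 + 16 + 15 + 13 + 15 + 12 − 23 = 56, so its missing entry is 53 − 56 = -3.
Row 2: 5 − 3 + 10 + 12 + 15 − 1 + 19 = 57, so its missing entry is 53 − 57 = -4.
Row 5: 12 + 13 + 14 − 2 + 6 + 15 − 10 = 48, so its missing entry is 53 − 48 = 5.
Column 6: -1 + 15 − 4 + 0 + 5 + 9 + 15 = 39, so its missing entry is 53 − 39 = 14.
Row 6: 11 + 15 + 0 + 8 + 14 + 13 − 21 = 40, so its missing entry is 53 − 40 = 13.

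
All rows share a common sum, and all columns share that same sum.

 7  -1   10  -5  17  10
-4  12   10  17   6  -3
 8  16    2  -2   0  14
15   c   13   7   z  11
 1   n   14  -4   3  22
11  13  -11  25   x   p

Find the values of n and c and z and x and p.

n = 2, c = -4, z = -4, x = 16, p = -16

Rows 1 and 2 both sum to 38, so that's the common total.
The known cells in column 6 total 54, leaving 38 − 54 = -16 for the blank.
The known cells in row 6 total 22, leaving 38 − 22 = 16 for the blank.
The known cells in column 5 total 42, leaving 38 − 42 = -4 for the blank.
The known cells in row 4 total 42, leaving 38 − 42 = -4 for the blank.
The known cells in row 5 total 36, leaving 38 − 36 = 2 for the blank.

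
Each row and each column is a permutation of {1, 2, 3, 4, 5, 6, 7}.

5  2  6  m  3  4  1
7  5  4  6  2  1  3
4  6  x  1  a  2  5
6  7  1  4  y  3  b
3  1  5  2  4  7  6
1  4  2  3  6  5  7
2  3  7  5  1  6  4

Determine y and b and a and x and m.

Cell (3,3): column 3 already has {1, 2, 4, 5, 6, 7} → 3.
For row 3, column 5: row 3 already has {1, 2, 3, 4, 5, 6}; that leaves 7.
At (row 4, col 5): column 5 already has {1, 2, 3, 4, 6, 7}, so the value is 5.
At (row 1, col 4): row 1 already has {1, 2, 3, 4, 5, 6}, so the value is 7.
For row 4, column 7: row 4 already has {1, 3, 4, 5, 6, 7}; that leaves 2.

y = 5, b = 2, a = 7, x = 3, m = 7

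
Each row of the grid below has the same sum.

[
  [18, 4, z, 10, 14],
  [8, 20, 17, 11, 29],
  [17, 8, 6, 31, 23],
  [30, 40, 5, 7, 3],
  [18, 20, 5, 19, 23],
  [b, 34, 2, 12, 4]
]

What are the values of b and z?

Row 4 sums to 85 and so does row 5; that's the common total.
In row 6 the known cells total 52, leaving 85 − 52 = 33.
In row 1 the known cells total 46, leaving 85 − 46 = 39.

b = 33, z = 39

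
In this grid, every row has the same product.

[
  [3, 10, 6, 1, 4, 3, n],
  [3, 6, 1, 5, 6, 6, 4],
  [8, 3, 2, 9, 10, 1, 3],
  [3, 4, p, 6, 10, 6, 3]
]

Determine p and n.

p = 1, n = 6

Rows 2 and 3 each multiply to 12960, so every row has product 12960.
Row 4: 3×4×6×10×6×3 = 12960, so the missing entry is 12960 ÷ 12960 = 1.
Row 1: 3×10×6×1×4×3 = 2160, so the missing entry is 12960 ÷ 2160 = 6.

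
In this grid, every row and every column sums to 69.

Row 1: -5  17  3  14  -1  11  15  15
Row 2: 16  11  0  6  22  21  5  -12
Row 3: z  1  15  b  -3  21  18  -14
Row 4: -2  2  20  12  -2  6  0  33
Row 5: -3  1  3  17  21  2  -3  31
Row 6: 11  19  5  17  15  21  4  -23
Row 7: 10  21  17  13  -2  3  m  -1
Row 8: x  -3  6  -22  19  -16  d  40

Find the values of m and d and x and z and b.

The known cells in column 4 total 57, leaving 69 − 57 = 12 for the blank.
The known cells in row 3 total 50, leaving 69 − 50 = 19 for the blank.
The known cells in column 1 total 46, leaving 69 − 46 = 23 for the blank.
The known cells in row 8 total 47, leaving 69 − 47 = 22 for the blank.
The known cells in row 7 total 61, leaving 69 − 61 = 8 for the blank.

m = 8, d = 22, x = 23, z = 19, b = 12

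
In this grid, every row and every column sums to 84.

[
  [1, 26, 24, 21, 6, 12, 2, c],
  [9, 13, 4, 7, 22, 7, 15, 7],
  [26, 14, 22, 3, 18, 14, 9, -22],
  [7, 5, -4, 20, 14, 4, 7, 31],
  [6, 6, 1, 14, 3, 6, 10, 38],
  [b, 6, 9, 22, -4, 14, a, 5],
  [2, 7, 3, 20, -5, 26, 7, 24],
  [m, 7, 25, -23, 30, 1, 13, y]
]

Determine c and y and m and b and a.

The known cells in row 1 total 92, leaving 84 − 92 = -8 for the blank.
The known cells in column 8 total 75, leaving 84 − 75 = 9 for the blank.
The known cells in row 8 total 62, leaving 84 − 62 = 22 for the blank.
The known cells in column 1 total 73, leaving 84 − 73 = 11 for the blank.
The known cells in row 6 total 63, leaving 84 − 63 = 21 for the blank.

c = -8, y = 9, m = 22, b = 11, a = 21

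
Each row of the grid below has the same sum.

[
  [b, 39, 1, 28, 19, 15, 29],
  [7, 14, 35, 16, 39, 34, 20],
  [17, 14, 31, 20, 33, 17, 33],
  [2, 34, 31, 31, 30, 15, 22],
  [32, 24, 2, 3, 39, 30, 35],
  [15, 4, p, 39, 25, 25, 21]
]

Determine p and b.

p = 36, b = 34

The complete rows each total 165.
Row 6 is missing 165 − 129 = 36 (since 15 + 4 + 39 + 25 + 25 + 21 = 129).
Row 1 is missing 165 − 131 = 34 (since 39 + 1 + 28 + 19 + 15 + 29 = 131).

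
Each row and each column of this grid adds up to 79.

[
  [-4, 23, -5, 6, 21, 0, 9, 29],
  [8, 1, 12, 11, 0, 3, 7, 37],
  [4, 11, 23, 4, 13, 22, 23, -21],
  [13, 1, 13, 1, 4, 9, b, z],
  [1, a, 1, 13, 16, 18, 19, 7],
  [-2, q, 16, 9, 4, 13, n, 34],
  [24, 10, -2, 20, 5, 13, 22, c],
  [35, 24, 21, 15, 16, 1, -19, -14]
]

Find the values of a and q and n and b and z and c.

a = 4, q = 5, n = 0, b = 18, z = 20, c = -13

Row 7: 24 + 10 − 2 + 20 + 5 + 13 + 22 = 92, so its missing entry is 79 − 92 = -13.
Column 8: 29 + 37 − 21 + 7 + 34 − 13 − 14 = 59, so its missing entry is 79 − 59 = 20.
Row 4: 13 + 1 + 13 + 1 + 4 + 9 + 20 = 61, so its missing entry is 79 − 61 = 18.
Column 7: 9 + 7 + 23 + 18 + 19 + 22 − 19 = 79, so its missing entry is 79 − 79 = 0.
Row 6: -2 + 16 + 9 + 4 + 13 + 0 + 34 = 74, so its missing entry is 79 − 74 = 5.
Row 5: 1 + 1 + 13 + 16 + 18 + 19 + 7 = 75, so its missing entry is 79 − 75 = 4.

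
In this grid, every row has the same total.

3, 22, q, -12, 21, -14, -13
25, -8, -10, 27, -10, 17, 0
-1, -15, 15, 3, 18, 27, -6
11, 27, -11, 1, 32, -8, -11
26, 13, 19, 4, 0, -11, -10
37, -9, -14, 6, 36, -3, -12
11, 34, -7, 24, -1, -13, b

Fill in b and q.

b = -7, q = 34

The complete rows each total 41.
Row 7 is missing 41 − 48 = -7 (since 11 + 34 − 7 + 24 − 1 − 13 = 48).
Row 1 is missing 41 − 7 = 34 (since 3 + 22 − 12 + 21 − 14 − 13 = 7).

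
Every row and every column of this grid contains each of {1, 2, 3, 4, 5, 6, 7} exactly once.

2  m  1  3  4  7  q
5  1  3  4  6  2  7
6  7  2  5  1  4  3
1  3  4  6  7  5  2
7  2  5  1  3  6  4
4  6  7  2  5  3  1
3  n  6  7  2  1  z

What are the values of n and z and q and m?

n = 4, z = 5, q = 6, m = 5

Cell (1,2): row 1 is missing {5, 6} and column 2 is missing {4, 5} → 5.
Cell (7,2): column 2 already has {1, 2, 3, 5, 6, 7} → 4.
For row 7, column 7: row 7 already has {1, 2, 3, 4, 6, 7}; that leaves 5.
At (row 1, col 7): row 1 already has {1, 2, 3, 4, 5, 7}, so the value is 6.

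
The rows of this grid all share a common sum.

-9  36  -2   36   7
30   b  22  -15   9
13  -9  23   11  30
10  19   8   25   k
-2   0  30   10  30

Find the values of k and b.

k = 6, b = 22

Row 1 sums to 68 and so does row 3; that's the common total.
In row 4 the known cells total 62, leaving 68 − 62 = 6.
In row 2 the known cells total 46, leaving 68 − 46 = 22.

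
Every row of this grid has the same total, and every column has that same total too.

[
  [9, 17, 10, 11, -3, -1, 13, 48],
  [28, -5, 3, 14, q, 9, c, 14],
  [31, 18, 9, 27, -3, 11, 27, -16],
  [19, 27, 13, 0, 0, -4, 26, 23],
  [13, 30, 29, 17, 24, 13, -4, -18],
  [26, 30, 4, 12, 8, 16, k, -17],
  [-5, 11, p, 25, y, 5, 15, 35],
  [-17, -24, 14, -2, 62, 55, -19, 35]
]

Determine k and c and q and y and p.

k = 25, c = 21, q = 20, y = -4, p = 22

Rows 1 and 3 both sum to 104, so that's the common total.
Column 3: 10 + 3 + 9 + 13 + 29 + 4 + 14 = 82, so its missing entry is 104 − 82 = 22.
Row 7: -5 + 11 + 22 + 25 + 5 + 15 + 35 = 108, so its missing entry is 104 − 108 = -4.
Column 5: -3 − 3 + 0 + 24 + 8 − 4 + 62 = 84, so its missing entry is 104 − 84 = 20.
Row 6: 26 + 30 + 4 + 12 + 8 + 16 − 17 = 79, so its missing entry is 104 − 79 = 25.
Row 2: 28 − 5 + 3 + 14 + 20 + 9 + 14 = 83, so its missing entry is 104 − 83 = 21.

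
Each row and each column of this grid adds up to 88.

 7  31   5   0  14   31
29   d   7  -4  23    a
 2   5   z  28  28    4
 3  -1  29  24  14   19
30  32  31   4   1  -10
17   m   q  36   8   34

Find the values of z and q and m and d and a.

The known cells in column 6 total 78, leaving 88 − 78 = 10 for the blank.
The known cells in row 2 total 65, leaving 88 − 65 = 23 for the blank.
The known cells in column 2 total 90, leaving 88 − 90 = -2 for the blank.
The known cells in row 3 total 67, leaving 88 − 67 = 21 for the blank.
The known cells in row 6 total 93, leaving 88 − 93 = -5 for the blank.

z = 21, q = -5, m = -2, d = 23, a = 10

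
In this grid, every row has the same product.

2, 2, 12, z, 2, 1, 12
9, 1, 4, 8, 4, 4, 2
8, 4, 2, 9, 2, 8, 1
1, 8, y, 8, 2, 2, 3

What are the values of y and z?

Rows 2 and 3 each multiply to 9216, so every row has product 9216.
Row 4: 1×8×8×2×2×3 = 768, so the missing entry is 9216 ÷ 768 = 12.
Row 1: 2×2×12×2×1×12 = 1152, so the missing entry is 9216 ÷ 1152 = 8.

y = 12, z = 8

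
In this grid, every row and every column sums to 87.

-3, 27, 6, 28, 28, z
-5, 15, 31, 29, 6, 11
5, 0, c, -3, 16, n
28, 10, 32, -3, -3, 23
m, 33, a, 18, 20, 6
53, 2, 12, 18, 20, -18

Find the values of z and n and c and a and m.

Column 1 has -3 − 5 + 5 + 28 + 53 = 78; the blank must be 87 − 78 = 9.
Row 5 has 9 + 33 + 18 + 20 + 6 = 86; the blank must be 87 − 86 = 1.
Row 1 has -3 + 27 + 6 + 28 + 28 = 86; the blank must be 87 − 86 = 1.
Column 3 has 6 + 31 + 32 + 1 + 12 = 82; the blank must be 87 − 82 = 5.
Row 3 has 5 + 0 + 5 − 3 + 16 = 23; the blank must be 87 − 23 = 64.

z = 1, n = 64, c = 5, a = 1, m = 9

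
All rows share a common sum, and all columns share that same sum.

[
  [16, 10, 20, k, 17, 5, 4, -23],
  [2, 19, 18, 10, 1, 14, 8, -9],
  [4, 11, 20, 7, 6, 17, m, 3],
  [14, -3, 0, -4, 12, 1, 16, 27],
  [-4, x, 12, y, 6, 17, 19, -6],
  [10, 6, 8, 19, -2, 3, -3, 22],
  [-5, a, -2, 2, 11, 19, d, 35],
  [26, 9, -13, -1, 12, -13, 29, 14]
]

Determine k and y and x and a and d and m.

k = 14, y = 16, x = 3, a = 8, d = -5, m = -5

Rows 2 and 4 both sum to 63, so that's the common total.
Row 1: 16 + 10 + 20 + 17 + 5 + 4 − 23 = 49, so its missing entry is 63 − 49 = 14.
Column 4: 14 + 10 + 7 − 4 + 19 + 2 − 1 = 47, so its missing entry is 63 − 47 = 16.
Row 3: 4 + 11 + 20 + 7 + 6 + 17 + 3 = 68, so its missing entry is 63 − 68 = -5.
Column 7: 4 + 8 − 5 + 16 + 19 − 3 + 29 = 68, so its missing entry is 63 − 68 = -5.
Row 7: -5 − 2 + 2 + 11 + 19 − 5 + 35 = 55, so its missing entry is 63 − 55 = 8.
Row 5: -4 + 12 + 16 + 6 + 17 + 19 − 6 = 60, so its missing entry is 63 − 60 = 3.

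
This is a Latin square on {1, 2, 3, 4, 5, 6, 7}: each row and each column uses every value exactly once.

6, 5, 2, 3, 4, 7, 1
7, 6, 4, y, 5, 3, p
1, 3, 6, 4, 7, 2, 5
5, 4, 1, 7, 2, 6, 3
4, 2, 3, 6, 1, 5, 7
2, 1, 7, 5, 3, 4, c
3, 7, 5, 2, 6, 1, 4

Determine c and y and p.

At (row 2, col 4): column 4 already has {2, 3, 4, 5, 6, 7}, so the value is 1.
For row 2, column 7: row 2 already has {1, 3, 4, 5, 6, 7}; that leaves 2.
At (row 6, col 7): row 6 already has {1, 2, 3, 4, 5, 7}, so the value is 6.

c = 6, y = 1, p = 2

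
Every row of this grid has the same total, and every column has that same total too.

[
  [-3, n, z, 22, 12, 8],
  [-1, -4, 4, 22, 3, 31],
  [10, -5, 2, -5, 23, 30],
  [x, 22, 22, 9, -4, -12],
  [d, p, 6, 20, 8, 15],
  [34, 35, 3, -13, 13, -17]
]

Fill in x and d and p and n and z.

x = 18, d = -3, p = 9, n = -2, z = 18

Rows 2 and 3 both sum to 55, so that's the common total.
Row 4 has 22 + 22 + 9 − 4 − 12 = 37; the blank must be 55 − 37 = 18.
Column 1 has -3 − 1 + 10 + 18 + 34 = 58; the blank must be 55 − 58 = -3.
Column 3 has 4 + 2 + 22 + 6 + 3 = 37; the blank must be 55 − 37 = 18.
Row 1 has -3 + 18 + 22 + 12 + 8 = 57; the blank must be 55 − 57 = -2.
Row 5 has -3 + 6 + 20 + 8 + 15 = 46; the blank must be 55 − 46 = 9.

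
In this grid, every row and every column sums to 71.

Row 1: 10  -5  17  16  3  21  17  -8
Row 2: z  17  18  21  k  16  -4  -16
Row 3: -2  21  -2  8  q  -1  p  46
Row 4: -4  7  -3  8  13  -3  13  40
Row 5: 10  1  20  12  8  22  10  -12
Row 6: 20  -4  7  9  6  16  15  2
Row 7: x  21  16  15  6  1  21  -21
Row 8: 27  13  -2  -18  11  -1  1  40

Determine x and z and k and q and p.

x = 12, z = -2, k = 21, q = 3, p = -2

Column 7: 17 − 4 + 13 + 10 + 15 + 21 + 1 = 73, so its missing entry is 71 − 73 = -2.
Row 3: -2 + 21 − 2 + 8 − 1 − 2 + 46 = 68, so its missing entry is 71 − 68 = 3.
Column 5: 3 + 3 + 13 + 8 + 6 + 6 + 11 = 50, so its missing entry is 71 − 50 = 21.
Row 7: 21 + 16 + 15 + 6 + 1 + 21 − 21 = 59, so its missing entry is 71 − 59 = 12.
Row 2: 17 + 18 + 21 + 21 + 16 − 4 − 16 = 73, so its missing entry is 71 − 73 = -2.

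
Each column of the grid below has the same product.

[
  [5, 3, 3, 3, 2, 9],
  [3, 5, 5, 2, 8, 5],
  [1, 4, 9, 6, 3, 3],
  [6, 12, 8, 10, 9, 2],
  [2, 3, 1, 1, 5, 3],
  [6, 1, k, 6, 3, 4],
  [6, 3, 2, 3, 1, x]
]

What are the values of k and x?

k = 3, x = 2

Columns 1 and 5 each multiply to 6480, so every column has product 6480.
Column 3: 3×5×9×8×1×2 = 2160, so the missing entry is 6480 ÷ 2160 = 3.
Column 6: 9×5×3×2×3×4 = 3240, so the missing entry is 6480 ÷ 3240 = 2.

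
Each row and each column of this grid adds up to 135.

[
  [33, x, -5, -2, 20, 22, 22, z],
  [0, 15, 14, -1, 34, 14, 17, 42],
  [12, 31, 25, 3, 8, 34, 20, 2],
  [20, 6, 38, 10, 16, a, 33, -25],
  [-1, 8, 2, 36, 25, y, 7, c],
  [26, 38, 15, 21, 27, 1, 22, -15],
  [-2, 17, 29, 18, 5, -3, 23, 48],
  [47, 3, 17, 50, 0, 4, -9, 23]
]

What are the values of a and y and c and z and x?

Column 2 has 15 + 31 + 6 + 8 + 38 + 17 + 3 = 118; the blank must be 135 − 118 = 17.
Row 1 has 33 + 17 − 5 − 2 + 20 + 22 + 22 = 107; the blank must be 135 − 107 = 28.
Column 8 has 28 + 42 + 2 − 25 − 15 + 48 + 23 = 103; the blank must be 135 − 103 = 32.
Row 5 has -1 + 8 + 2 + 36 + 25 + 7 + 32 = 109; the blank must be 135 − 109 = 26.
Row 4 has 20 + 6 + 38 + 10 + 16 + 33 − 25 = 98; the blank must be 135 − 98 = 37.

a = 37, y = 26, c = 32, z = 28, x = 17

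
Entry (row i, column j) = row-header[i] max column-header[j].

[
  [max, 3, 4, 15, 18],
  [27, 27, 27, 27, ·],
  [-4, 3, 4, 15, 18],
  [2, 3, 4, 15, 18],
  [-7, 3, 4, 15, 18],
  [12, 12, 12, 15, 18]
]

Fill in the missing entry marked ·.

max(27, 18) = 27.

27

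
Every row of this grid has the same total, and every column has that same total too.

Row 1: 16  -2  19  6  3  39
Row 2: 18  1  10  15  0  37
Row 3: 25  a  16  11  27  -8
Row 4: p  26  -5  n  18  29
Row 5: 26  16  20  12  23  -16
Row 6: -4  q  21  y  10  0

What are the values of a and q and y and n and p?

Rows 1 and 2 both sum to 81, so that's the common total.
Row 3: 25 + 16 + 11 + 27 − 8 = 71, so its missing entry is 81 − 71 = 10.
Column 2: -2 + 1 + 10 + 26 + 16 = 51, so its missing entry is 81 − 51 = 30.
Column 1: 16 + 18 + 25 + 26 − 4 = 81, so its missing entry is 81 − 81 = 0.
Row 4: 0 + 26 − 5 + 18 + 29 = 68, so its missing entry is 81 − 68 = 13.
Row 6: -4 + 30 + 21 + 10 + 0 = 57, so its missing entry is 81 − 57 = 24.

a = 10, q = 30, y = 24, n = 13, p = 0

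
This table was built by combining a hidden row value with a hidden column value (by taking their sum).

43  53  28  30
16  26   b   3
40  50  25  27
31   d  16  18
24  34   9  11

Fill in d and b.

The difference between any two rows is the same in every column — this is an addition table with the headers hidden.
Row 4 minus row 1 is 31 − 43 = -12, so its entry in column 2 is 53 + (-12) = 41.
Row 2 minus row 1 is 16 − 43 = -27, so its entry in column 3 is 28 + (-27) = 1.

d = 41, b = 1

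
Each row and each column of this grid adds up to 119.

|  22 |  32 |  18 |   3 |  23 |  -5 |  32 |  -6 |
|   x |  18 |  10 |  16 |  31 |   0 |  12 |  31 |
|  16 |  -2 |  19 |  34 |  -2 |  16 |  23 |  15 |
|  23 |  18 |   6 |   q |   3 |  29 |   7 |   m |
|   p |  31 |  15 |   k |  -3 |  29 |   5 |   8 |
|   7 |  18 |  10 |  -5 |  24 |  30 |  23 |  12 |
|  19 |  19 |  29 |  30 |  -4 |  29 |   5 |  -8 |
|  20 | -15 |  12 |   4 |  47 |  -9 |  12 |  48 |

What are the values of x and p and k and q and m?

x = 1, p = 11, k = 23, q = 14, m = 19

Column 8: -6 + 31 + 15 + 8 + 12 − 8 + 48 = 100, so its missing entry is 119 − 100 = 19.
Row 4: 23 + 18 + 6 + 3 + 29 + 7 + 19 = 105, so its missing entry is 119 − 105 = 14.
Column 4: 3 + 16 + 34 + 14 − 5 + 30 + 4 = 96, so its missing entry is 119 − 96 = 23.
Row 5: 31 + 15 + 23 − 3 + 29 + 5 + 8 = 108, so its missing entry is 119 − 108 = 11.
Row 2: 18 + 10 + 16 + 31 + 0 + 12 + 31 = 118, so its missing entry is 119 − 118 = 1.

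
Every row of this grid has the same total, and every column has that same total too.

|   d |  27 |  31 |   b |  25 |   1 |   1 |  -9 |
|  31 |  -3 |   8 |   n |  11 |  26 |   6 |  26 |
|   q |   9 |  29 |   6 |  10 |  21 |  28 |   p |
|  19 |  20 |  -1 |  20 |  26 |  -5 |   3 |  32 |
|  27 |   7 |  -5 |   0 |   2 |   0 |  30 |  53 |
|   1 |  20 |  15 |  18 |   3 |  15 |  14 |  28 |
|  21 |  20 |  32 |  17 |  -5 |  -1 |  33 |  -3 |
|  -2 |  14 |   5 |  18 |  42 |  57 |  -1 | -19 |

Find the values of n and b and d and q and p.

Rows 4 and 5 both sum to 114, so that's the common total.
Column 8: -9 + 26 + 32 + 53 + 28 − 3 − 19 = 108, so its missing entry is 114 − 108 = 6.
Row 3: 9 + 29 + 6 + 10 + 21 + 28 + 6 = 109, so its missing entry is 114 − 109 = 5.
Column 1: 31 + 5 + 19 + 27 + 1 + 21 − 2 = 102, so its missing entry is 114 − 102 = 12.
Row 1: 12 + 27 + 31 + 25 + 1 + 1 − 9 = 88, so its missing entry is 114 − 88 = 26.
Row 2: 31 − 3 + 8 + 11 + 26 + 6 + 26 = 105, so its missing entry is 114 − 105 = 9.

n = 9, b = 26, d = 12, q = 5, p = 6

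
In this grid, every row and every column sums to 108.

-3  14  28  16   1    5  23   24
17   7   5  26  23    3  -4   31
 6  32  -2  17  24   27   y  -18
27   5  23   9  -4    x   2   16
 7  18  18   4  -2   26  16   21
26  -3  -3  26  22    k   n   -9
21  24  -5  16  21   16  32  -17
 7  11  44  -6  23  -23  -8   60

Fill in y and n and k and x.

y = 22, n = 25, k = 24, x = 30

The known cells in row 3 total 86, leaving 108 − 86 = 22 for the blank.
The known cells in column 7 total 83, leaving 108 − 83 = 25 for the blank.
The known cells in row 6 total 84, leaving 108 − 84 = 24 for the blank.
The known cells in row 4 total 78, leaving 108 − 78 = 30 for the blank.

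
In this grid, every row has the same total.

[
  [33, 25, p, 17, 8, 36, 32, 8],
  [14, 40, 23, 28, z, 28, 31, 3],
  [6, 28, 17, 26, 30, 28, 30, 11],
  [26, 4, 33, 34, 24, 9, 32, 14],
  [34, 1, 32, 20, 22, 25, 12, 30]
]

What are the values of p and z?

Rows 4 and 5 both add up to 176, so every row sums to 176.
Row 1: 33 + 25 + 17 + 8 + 36 + 32 + 8 = 159, so the missing entry is 176 − 159 = 17.
Row 2: 14 + 40 + 23 + 28 + 28 + 31 + 3 = 167, so the missing entry is 176 − 167 = 9.

p = 17, z = 9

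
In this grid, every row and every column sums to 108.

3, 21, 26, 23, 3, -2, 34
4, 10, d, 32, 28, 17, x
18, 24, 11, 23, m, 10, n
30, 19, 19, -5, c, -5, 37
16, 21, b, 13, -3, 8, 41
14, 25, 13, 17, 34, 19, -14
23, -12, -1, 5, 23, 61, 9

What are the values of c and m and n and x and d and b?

c = 13, m = 10, n = 12, x = -11, d = 28, b = 12

The known cells in row 4 total 95, leaving 108 − 95 = 13 for the blank.
The known cells in column 5 total 98, leaving 108 − 98 = 10 for the blank.
The known cells in row 5 total 96, leaving 108 − 96 = 12 for the blank.
The known cells in column 3 total 80, leaving 108 − 80 = 28 for the blank.
The known cells in row 3 total 96, leaving 108 − 96 = 12 for the blank.
The known cells in row 2 total 119, leaving 108 − 119 = -11 for the blank.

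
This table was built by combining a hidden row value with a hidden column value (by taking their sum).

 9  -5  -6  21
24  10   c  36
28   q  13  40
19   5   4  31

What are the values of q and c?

The difference between any two rows is the same in every column — this is an addition table with the headers hidden.
Row 3 minus row 1 is 40 − 21 = 19, so its entry in column 2 is -5 + 19 = 14.
Row 2 minus row 1 is 36 − 21 = 15, so its entry in column 3 is -6 + 15 = 9.

q = 14, c = 9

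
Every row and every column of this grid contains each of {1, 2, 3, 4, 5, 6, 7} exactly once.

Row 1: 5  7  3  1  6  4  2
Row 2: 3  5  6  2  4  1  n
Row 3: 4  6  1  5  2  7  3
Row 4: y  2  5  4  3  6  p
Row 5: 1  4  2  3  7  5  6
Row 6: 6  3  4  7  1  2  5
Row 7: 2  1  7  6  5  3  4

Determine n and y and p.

n = 7, y = 7, p = 1

Cell (2,7): row 2 already has {1, 2, 3, 4, 5, 6} → 7.
Cell (4,7): column 7 already has {2, 3, 4, 5, 6, 7} → 1.
At (row 4, col 1): row 4 already has {1, 2, 3, 4, 5, 6}, so the value is 7.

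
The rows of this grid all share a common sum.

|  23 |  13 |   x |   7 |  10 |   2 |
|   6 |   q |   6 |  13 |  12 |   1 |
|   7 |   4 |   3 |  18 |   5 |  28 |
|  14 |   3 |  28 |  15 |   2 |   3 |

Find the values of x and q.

x = 10, q = 27

The complete rows each total 65.
Row 1 is missing 65 − 55 = 10 (since 23 + 13 + 7 + 10 + 2 = 55).
Row 2 is missing 65 − 38 = 27 (since 6 + 6 + 13 + 12 + 1 = 38).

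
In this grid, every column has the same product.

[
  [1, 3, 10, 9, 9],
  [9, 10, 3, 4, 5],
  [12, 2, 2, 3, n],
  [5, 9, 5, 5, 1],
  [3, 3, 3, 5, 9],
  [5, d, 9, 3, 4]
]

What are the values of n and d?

Columns 1 and 4 each multiply to 8100, so every column has product 8100.
Column 5: 9×5×1×9×4 = 1620, so the missing entry is 8100 ÷ 1620 = 5.
Column 2: 3×10×2×9×3 = 1620, so the missing entry is 8100 ÷ 1620 = 5.

n = 5, d = 5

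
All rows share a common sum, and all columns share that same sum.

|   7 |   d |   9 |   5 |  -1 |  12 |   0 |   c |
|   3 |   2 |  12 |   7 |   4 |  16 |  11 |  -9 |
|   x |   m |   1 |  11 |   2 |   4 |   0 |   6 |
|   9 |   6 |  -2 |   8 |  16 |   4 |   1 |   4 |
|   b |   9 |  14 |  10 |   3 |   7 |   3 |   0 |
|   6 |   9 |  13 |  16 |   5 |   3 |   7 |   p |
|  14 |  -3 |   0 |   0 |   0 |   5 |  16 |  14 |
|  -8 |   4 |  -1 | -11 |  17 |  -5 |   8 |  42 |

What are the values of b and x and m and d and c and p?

b = 0, x = 15, m = 7, d = 12, c = 2, p = -13

Rows 2 and 4 both sum to 46, so that's the common total.
Row 5: 9 + 14 + 10 + 3 + 7 + 3 + 0 = 46, so its missing entry is 46 − 46 = 0.
Column 1: 7 + 3 + 9 + 0 + 6 + 14 − 8 = 31, so its missing entry is 46 − 31 = 15.
Row 3: 15 + 1 + 11 + 2 + 4 + 0 + 6 = 39, so its missing entry is 46 − 39 = 7.
Column 2: 2 + 7 + 6 + 9 + 9 − 3 + 4 = 34, so its missing entry is 46 − 34 = 12.
Row 1: 7 + 12 + 9 + 5 − 1 + 12 + 0 = 44, so its missing entry is 46 − 44 = 2.
Row 6: 6 + 9 + 13 + 16 + 5 + 3 + 7 = 59, so its missing entry is 46 − 59 = -13.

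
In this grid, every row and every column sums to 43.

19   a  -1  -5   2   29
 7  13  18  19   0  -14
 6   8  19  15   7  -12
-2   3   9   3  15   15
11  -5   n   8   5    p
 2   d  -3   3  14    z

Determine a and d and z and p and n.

Row 1 has 19 − 1 − 5 + 2 + 29 = 44; the blank must be 43 − 44 = -1.
Column 2 has -1 + 13 + 8 + 3 − 5 = 18; the blank must be 43 − 18 = 25.
Row 6 has 2 + 25 − 3 + 3 + 14 = 41; the blank must be 43 − 41 = 2.
Column 3 has -1 + 18 + 19 + 9 − 3 = 42; the blank must be 43 − 42 = 1.
Row 5 has 11 − 5 + 1 + 8 + 5 = 20; the blank must be 43 − 20 = 23.

a = -1, d = 25, z = 2, p = 23, n = 1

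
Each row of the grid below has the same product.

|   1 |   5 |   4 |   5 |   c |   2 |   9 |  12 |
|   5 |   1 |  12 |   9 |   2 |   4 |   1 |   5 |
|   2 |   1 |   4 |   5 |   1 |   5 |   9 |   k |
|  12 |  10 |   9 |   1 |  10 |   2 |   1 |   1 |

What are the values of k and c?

Rows 2 and 4 each multiply to 21600, so every row has product 21600.
Row 3: 2×1×4×5×1×5×9 = 1800, so the missing entry is 21600 ÷ 1800 = 12.
Row 1: 1×5×4×5×2×9×12 = 21600, so the missing entry is 21600 ÷ 21600 = 1.

k = 12, c = 1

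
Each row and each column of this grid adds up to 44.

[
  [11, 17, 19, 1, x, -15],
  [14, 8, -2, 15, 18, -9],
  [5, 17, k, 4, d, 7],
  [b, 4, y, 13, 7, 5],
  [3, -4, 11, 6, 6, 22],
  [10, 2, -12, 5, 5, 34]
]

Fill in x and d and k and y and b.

Row 1 has 11 + 17 + 19 + 1 − 15 = 33; the blank must be 44 − 33 = 11.
Column 5 has 11 + 18 + 7 + 6 + 5 = 47; the blank must be 44 − 47 = -3.
Column 1 has 11 + 14 + 5 + 3 + 10 = 43; the blank must be 44 − 43 = 1.
Row 3 has 5 + 17 + 4 − 3 + 7 = 30; the blank must be 44 − 30 = 14.
Row 4 has 1 + 4 + 13 + 7 + 5 = 30; the blank must be 44 − 30 = 14.

x = 11, d = -3, k = 14, y = 14, b = 1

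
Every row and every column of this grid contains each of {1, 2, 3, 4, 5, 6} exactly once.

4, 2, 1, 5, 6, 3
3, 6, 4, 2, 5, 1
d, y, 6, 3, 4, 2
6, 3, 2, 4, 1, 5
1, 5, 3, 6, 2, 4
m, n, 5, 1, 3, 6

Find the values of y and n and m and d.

y = 1, n = 4, m = 2, d = 5

For row 3, column 1: row 3 is missing {1, 5} and column 1 is missing {2, 5}; that leaves 5.
For row 3, column 2: row 3 already has {2, 3, 4, 5, 6}; that leaves 1.
For row 6, column 1: column 1 already has {1, 3, 4, 5, 6}; that leaves 2.
For row 6, column 2: row 6 already has {1, 2, 3, 5, 6}; that leaves 4.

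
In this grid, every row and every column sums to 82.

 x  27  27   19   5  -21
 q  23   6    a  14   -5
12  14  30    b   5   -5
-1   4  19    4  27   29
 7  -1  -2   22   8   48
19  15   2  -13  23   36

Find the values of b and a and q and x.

Row 3 has 12 + 14 + 30 + 5 − 5 = 56; the blank must be 82 − 56 = 26.
Column 4 has 19 + 26 + 4 + 22 − 13 = 58; the blank must be 82 − 58 = 24.
Row 2 has 23 + 6 + 24 + 14 − 5 = 62; the blank must be 82 − 62 = 20.
Row 1 has 27 + 27 + 19 + 5 − 21 = 57; the blank must be 82 − 57 = 25.

b = 26, a = 24, q = 20, x = 25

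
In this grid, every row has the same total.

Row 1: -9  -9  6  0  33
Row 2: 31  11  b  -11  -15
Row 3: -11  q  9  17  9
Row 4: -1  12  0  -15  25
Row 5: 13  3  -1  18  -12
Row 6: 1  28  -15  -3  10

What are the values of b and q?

b = 5, q = -3

Row 1 sums to 21 and so does row 5; that's the common total.
In row 2 the known cells total 16, leaving 21 − 16 = 5.
In row 3 the known cells total 24, leaving 21 − 24 = -3.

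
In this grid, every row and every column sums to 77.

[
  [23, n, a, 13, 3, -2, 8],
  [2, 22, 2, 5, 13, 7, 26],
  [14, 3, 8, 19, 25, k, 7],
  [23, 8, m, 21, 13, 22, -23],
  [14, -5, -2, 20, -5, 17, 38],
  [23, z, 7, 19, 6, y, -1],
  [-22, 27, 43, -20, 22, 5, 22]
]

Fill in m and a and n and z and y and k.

m = 13, a = 6, n = 26, z = -4, y = 27, k = 1

Row 4 has 23 + 8 + 21 + 13 + 22 − 23 = 64; the blank must be 77 − 64 = 13.
Column 3 has 2 + 8 + 13 − 2 + 7 + 43 = 71; the blank must be 77 − 71 = 6.
Row 1 has 23 + 6 + 13 + 3 − 2 + 8 = 51; the blank must be 77 − 51 = 26.
Column 2 has 26 + 22 + 3 + 8 − 5 + 27 = 81; the blank must be 77 − 81 = -4.
Row 6 has 23 − 4 + 7 + 19 + 6 − 1 = 50; the blank must be 77 − 50 = 27.
Row 3 has 14 + 3 + 8 + 19 + 25 + 7 = 76; the blank must be 77 − 76 = 1.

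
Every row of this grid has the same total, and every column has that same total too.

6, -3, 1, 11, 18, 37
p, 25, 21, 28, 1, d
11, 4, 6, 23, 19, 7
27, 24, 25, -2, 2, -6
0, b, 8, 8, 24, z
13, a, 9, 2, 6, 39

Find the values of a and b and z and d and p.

a = 1, b = 19, z = 11, d = -18, p = 13

Rows 1 and 3 both sum to 70, so that's the common total.
Row 6 has 13 + 9 + 2 + 6 + 39 = 69; the blank must be 70 − 69 = 1.
Column 1 has 6 + 11 + 27 + 0 + 13 = 57; the blank must be 70 − 57 = 13.
Row 2 has 13 + 25 + 21 + 28 + 1 = 88; the blank must be 70 − 88 = -18.
Column 6 has 37 − 18 + 7 − 6 + 39 = 59; the blank must be 70 − 59 = 11.
Row 5 has 0 + 8 + 8 + 24 + 11 = 51; the blank must be 70 − 51 = 19.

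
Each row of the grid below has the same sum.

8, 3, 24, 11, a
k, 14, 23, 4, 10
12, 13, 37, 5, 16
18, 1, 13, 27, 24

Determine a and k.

Row 3 sums to 83 and so does row 4; that's the common total.
In row 1 the known cells total 46, leaving 83 − 46 = 37.
In row 2 the known cells total 51, leaving 83 − 51 = 32.

a = 37, k = 32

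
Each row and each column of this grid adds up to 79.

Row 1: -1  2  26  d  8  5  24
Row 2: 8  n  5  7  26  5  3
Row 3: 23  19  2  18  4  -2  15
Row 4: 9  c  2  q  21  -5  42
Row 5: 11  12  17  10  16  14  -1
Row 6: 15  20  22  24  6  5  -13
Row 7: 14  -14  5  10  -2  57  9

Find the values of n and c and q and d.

n = 25, c = 15, q = -5, d = 15

Row 2: 8 + 5 + 7 + 26 + 5 + 3 = 54, so its missing entry is 79 − 54 = 25.
Column 2: 2 + 25 + 19 + 12 + 20 − 14 = 64, so its missing entry is 79 − 64 = 15.
Row 4: 9 + 15 + 2 + 21 − 5 + 42 = 84, so its missing entry is 79 − 84 = -5.
Row 1: -1 + 2 + 26 + 8 + 5 + 24 = 64, so its missing entry is 79 − 64 = 15.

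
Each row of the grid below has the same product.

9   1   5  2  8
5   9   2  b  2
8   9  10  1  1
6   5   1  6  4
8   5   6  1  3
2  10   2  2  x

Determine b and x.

b = 4, x = 9

Rows 1 and 4 each multiply to 720, so every row has product 720.
Row 2: 5×9×2×2 = 180, so the missing entry is 720 ÷ 180 = 4.
Row 6: 2×10×2×2 = 80, so the missing entry is 720 ÷ 80 = 9.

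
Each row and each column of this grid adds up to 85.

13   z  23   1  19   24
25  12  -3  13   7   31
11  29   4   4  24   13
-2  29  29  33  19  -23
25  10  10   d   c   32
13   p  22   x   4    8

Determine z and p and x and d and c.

z = 5, p = 0, x = 38, d = -4, c = 12

Row 1: 13 + 23 + 1 + 19 + 24 = 80, so its missing entry is 85 − 80 = 5.
Column 5: 19 + 7 + 24 + 19 + 4 = 73, so its missing entry is 85 − 73 = 12.
Row 5: 25 + 10 + 10 + 12 + 32 = 89, so its missing entry is 85 − 89 = -4.
Column 2: 5 + 12 + 29 + 29 + 10 = 85, so its missing entry is 85 − 85 = 0.
Row 6: 13 + 0 + 22 + 4 + 8 = 47, so its missing entry is 85 − 47 = 38.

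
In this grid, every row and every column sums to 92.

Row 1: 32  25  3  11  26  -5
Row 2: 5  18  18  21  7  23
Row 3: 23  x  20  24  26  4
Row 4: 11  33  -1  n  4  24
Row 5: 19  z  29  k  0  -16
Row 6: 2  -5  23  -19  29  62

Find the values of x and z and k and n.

x = -5, z = 26, k = 34, n = 21

The known cells in row 4 total 71, leaving 92 − 71 = 21 for the blank.
The known cells in row 3 total 97, leaving 92 − 97 = -5 for the blank.
The known cells in column 2 total 66, leaving 92 − 66 = 26 for the blank.
The known cells in row 5 total 58, leaving 92 − 58 = 34 for the blank.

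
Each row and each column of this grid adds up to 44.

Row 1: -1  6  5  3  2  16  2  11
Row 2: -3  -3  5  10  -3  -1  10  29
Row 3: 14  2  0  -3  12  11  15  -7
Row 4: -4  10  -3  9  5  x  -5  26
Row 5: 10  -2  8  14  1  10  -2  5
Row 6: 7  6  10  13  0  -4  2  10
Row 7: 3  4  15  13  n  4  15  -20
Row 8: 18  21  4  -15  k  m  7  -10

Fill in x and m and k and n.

Row 7: 3 + 4 + 15 + 13 + 4 + 15 − 20 = 34, so its missing entry is 44 − 34 = 10.
Column 5: 2 − 3 + 12 + 5 + 1 + 0 + 10 = 27, so its missing entry is 44 − 27 = 17.
Row 8: 18 + 21 + 4 − 15 + 17 + 7 − 10 = 42, so its missing entry is 44 − 42 = 2.
Row 4: -4 + 10 − 3 + 9 + 5 − 5 + 26 = 38, so its missing entry is 44 − 38 = 6.

x = 6, m = 2, k = 17, n = 10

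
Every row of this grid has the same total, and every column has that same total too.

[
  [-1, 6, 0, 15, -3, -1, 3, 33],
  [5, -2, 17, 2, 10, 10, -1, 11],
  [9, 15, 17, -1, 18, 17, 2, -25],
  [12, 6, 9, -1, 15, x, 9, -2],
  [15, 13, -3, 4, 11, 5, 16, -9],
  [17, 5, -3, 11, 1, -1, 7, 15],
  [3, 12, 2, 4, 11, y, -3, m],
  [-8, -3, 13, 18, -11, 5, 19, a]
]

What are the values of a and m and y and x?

a = 19, m = 10, y = 13, x = 4

Rows 1 and 2 both sum to 52, so that's the common total.
Row 4: 12 + 6 + 9 − 1 + 15 + 9 − 2 = 48, so its missing entry is 52 − 48 = 4.
Row 8: -8 − 3 + 13 + 18 − 11 + 5 + 19 = 33, so its missing entry is 52 − 33 = 19.
Column 8: 33 + 11 − 25 − 2 − 9 + 15 + 19 = 42, so its missing entry is 52 − 42 = 10.
Row 7: 3 + 12 + 2 + 4 + 11 − 3 + 10 = 39, so its missing entry is 52 − 39 = 13.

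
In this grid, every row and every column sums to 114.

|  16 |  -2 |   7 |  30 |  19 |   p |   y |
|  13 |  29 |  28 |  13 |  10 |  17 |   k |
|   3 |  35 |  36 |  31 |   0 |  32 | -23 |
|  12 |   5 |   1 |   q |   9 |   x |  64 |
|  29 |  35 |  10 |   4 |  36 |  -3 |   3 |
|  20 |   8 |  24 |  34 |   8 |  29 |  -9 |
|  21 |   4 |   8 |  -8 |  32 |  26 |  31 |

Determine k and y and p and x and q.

Column 4: 30 + 13 + 31 + 4 + 34 − 8 = 104, so its missing entry is 114 − 104 = 10.
Row 2: 13 + 29 + 28 + 13 + 10 + 17 = 110, so its missing entry is 114 − 110 = 4.
Column 7: 4 − 23 + 64 + 3 − 9 + 31 = 70, so its missing entry is 114 − 70 = 44.
Row 1: 16 − 2 + 7 + 30 + 19 + 44 = 114, so its missing entry is 114 − 114 = 0.
Row 4: 12 + 5 + 1 + 10 + 9 + 64 = 101, so its missing entry is 114 − 101 = 13.

k = 4, y = 44, p = 0, x = 13, q = 10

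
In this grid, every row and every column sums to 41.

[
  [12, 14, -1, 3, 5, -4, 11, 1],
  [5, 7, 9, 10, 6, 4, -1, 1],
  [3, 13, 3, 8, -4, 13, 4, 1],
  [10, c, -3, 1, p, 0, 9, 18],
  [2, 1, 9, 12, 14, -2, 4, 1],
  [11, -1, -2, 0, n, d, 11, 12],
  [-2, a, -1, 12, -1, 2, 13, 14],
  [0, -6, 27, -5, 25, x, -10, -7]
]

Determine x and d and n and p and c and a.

x = 17, d = 11, n = -1, p = -3, c = 9, a = 4

Row 7 has -2 − 1 + 12 − 1 + 2 + 13 + 14 = 37; the blank must be 41 − 37 = 4.
Column 2 has 14 + 7 + 13 + 1 − 1 + 4 − 6 = 32; the blank must be 41 − 32 = 9.
Row 4 has 10 + 9 − 3 + 1 + 0 + 9 + 18 = 44; the blank must be 41 − 44 = -3.
Column 5 has 5 + 6 − 4 − 3 + 14 − 1 + 25 = 42; the blank must be 41 − 42 = -1.
Row 6 has 11 − 1 − 2 + 0 − 1 + 11 + 12 = 30; the blank must be 41 − 30 = 11.
Row 8 has 0 − 6 + 27 − 5 + 25 − 10 − 7 = 24; the blank must be 41 − 24 = 17.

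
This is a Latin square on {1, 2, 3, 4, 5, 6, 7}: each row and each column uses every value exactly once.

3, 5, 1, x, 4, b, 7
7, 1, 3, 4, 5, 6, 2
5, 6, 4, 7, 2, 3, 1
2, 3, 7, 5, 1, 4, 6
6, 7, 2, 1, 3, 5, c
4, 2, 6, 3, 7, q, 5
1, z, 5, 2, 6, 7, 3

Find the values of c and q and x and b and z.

At (row 6, col 6): row 6 already has {2, 3, 4, 5, 6, 7}, so the value is 1.
For row 7, column 2: row 7 already has {1, 2, 3, 5, 6, 7}; that leaves 4.
Cell (1,4): column 4 already has {1, 2, 3, 4, 5, 7} → 6.
Cell (5,7): row 5 already has {1, 2, 3, 5, 6, 7} → 4.
At (row 1, col 6): row 1 already has {1, 3, 4, 5, 6, 7}, so the value is 2.

c = 4, q = 1, x = 6, b = 2, z = 4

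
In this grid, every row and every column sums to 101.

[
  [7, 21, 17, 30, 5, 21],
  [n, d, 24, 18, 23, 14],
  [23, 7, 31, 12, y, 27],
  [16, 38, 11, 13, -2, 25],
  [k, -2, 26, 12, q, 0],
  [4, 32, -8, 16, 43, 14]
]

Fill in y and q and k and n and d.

Row 3: 23 + 7 + 31 + 12 + 27 = 100, so its missing entry is 101 − 100 = 1.
Column 5: 5 + 23 + 1 − 2 + 43 = 70, so its missing entry is 101 − 70 = 31.
Row 5: -2 + 26 + 12 + 31 + 0 = 67, so its missing entry is 101 − 67 = 34.
Column 2: 21 + 7 + 38 − 2 + 32 = 96, so its missing entry is 101 − 96 = 5.
Row 2: 5 + 24 + 18 + 23 + 14 = 84, so its missing entry is 101 − 84 = 17.

y = 1, q = 31, k = 34, n = 17, d = 5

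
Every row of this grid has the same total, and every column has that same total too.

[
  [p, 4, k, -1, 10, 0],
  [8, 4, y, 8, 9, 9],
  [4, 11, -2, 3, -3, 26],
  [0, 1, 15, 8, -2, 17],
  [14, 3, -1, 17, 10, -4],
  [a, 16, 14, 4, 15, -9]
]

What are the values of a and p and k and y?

Rows 3 and 4 both sum to 39, so that's the common total.
The known cells in row 2 total 38, leaving 39 − 38 = 1 for the blank.
The known cells in column 3 total 27, leaving 39 − 27 = 12 for the blank.
The known cells in row 6 total 40, leaving 39 − 40 = -1 for the blank.
The known cells in row 1 total 25, leaving 39 − 25 = 14 for the blank.

a = -1, p = 14, k = 12, y = 1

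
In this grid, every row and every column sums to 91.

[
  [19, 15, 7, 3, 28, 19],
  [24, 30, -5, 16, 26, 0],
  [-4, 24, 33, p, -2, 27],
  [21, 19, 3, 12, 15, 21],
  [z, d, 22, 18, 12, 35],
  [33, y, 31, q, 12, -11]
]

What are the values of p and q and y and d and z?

p = 13, q = 29, y = -3, d = 6, z = -2

Column 1: 19 + 24 − 4 + 21 + 33 = 93, so its missing entry is 91 − 93 = -2.
Row 3: -4 + 24 + 33 − 2 + 27 = 78, so its missing entry is 91 − 78 = 13.
Column 4: 3 + 16 + 13 + 12 + 18 = 62, so its missing entry is 91 − 62 = 29.
Row 6: 33 + 31 + 29 + 12 − 11 = 94, so its missing entry is 91 − 94 = -3.
Row 5: -2 + 22 + 18 + 12 + 35 = 85, so its missing entry is 91 − 85 = 6.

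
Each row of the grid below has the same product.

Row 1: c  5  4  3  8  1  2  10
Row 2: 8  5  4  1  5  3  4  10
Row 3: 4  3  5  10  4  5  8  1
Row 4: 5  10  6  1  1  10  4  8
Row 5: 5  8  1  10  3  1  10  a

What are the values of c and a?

Rows 2 and 3 each multiply to 96000, so every row has product 96000.
Row 1: 5×4×3×8×1×2×10 = 9600, so the missing entry is 96000 ÷ 9600 = 10.
Row 5: 5×8×1×10×3×1×10 = 12000, so the missing entry is 96000 ÷ 12000 = 8.

c = 10, a = 8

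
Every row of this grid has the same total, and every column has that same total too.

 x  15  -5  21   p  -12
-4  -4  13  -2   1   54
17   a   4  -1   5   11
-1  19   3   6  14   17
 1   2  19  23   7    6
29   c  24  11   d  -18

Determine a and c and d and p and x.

Rows 2 and 4 both sum to 58, so that's the common total.
The known cells in row 3 total 36, leaving 58 − 36 = 22 for the blank.
The known cells in column 1 total 42, leaving 58 − 42 = 16 for the blank.
The known cells in row 1 total 35, leaving 58 − 35 = 23 for the blank.
The known cells in column 5 total 50, leaving 58 − 50 = 8 for the blank.
The known cells in row 6 total 54, leaving 58 − 54 = 4 for the blank.

a = 22, c = 4, d = 8, p = 23, x = 16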